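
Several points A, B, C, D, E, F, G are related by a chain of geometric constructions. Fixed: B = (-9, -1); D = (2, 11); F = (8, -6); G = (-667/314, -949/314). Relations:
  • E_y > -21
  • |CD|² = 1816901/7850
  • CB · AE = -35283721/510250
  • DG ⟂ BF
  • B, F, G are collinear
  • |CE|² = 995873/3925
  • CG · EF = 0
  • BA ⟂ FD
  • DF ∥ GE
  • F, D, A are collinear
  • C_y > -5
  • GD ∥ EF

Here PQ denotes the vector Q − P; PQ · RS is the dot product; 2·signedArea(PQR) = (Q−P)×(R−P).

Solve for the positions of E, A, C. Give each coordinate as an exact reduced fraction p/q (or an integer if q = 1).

1. E_x = 1217/314  [GD ∥ EF ∩ DF ∥ GE]
2. E_y = -6287/314  [GD ∥ EF ∩ DF ∥ GE]
   → E = (1217/314, -6287/314)
3. A_x = 1478/325  [F, D, A are collinear ∩ BA ⟂ FD]
4. A_y = 1229/325  [F, D, A are collinear ∩ BA ⟂ FD]
   → A = (1478/325, 1229/325)
5. C_x = 3023/1570  [CG · EF = 0 ∩ CB · AE = -35283721/510250]
6. C_y = -1323/314  [CG · EF = 0 ∩ CB · AE = -35283721/510250]
   → C = (3023/1570, -1323/314)

A = (1478/325, 1229/325)
C = (3023/1570, -1323/314)
E = (1217/314, -6287/314)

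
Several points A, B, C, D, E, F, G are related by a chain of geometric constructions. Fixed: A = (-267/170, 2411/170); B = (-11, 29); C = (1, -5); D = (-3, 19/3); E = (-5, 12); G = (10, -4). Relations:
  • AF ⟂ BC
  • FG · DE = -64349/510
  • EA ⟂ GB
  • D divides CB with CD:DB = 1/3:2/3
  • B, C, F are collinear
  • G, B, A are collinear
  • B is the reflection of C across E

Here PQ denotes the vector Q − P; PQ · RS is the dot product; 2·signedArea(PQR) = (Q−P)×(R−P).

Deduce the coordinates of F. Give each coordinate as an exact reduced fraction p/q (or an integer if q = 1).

1. F_x = -146552/27625  [B, C, F are collinear ∩ AF ⟂ BC]
2. F_y = 41809/3250  [B, C, F are collinear ∩ AF ⟂ BC]
   → F = (-146552/27625, 41809/3250)

F = (-146552/27625, 41809/3250)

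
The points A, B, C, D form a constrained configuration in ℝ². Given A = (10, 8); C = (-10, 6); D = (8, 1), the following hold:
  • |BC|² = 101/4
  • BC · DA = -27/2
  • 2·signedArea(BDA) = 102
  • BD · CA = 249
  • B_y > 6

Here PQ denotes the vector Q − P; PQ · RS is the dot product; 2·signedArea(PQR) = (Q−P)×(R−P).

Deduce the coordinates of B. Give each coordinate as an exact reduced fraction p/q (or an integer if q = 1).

B = (-5, 13/2)

1. B_x = -5  [BC · DA = -27/2 ∩ 2·signedArea(BDA) = 102]
2. B_y = 13/2  [BC · DA = -27/2 ∩ 2·signedArea(BDA) = 102]
   → B = (-5, 13/2)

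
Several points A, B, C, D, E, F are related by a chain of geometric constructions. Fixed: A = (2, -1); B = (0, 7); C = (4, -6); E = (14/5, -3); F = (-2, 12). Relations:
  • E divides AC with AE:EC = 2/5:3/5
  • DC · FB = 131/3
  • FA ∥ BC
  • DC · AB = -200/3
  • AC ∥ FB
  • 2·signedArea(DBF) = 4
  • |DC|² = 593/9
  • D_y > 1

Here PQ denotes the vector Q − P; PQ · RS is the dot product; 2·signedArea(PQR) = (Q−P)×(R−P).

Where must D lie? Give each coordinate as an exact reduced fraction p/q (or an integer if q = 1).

D = (4/3, 5/3)

1. D_x = 4/3  [DC · FB = 131/3 ∩ 2·signedArea(DBF) = 4]
2. D_y = 5/3  [DC · FB = 131/3 ∩ 2·signedArea(DBF) = 4]
   → D = (4/3, 5/3)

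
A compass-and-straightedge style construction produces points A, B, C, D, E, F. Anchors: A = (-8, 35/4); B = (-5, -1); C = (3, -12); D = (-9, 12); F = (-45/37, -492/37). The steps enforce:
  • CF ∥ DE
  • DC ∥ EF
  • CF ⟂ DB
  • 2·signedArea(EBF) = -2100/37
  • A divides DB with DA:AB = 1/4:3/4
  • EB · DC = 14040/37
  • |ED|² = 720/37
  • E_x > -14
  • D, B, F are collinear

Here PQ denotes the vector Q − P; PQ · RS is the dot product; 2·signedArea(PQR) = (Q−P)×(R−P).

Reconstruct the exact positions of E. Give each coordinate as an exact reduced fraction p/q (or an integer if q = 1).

1. E_x = -489/37  [DC ∥ EF ∩ CF ∥ DE]
2. E_y = 396/37  [DC ∥ EF ∩ CF ∥ DE]
   → E = (-489/37, 396/37)

E = (-489/37, 396/37)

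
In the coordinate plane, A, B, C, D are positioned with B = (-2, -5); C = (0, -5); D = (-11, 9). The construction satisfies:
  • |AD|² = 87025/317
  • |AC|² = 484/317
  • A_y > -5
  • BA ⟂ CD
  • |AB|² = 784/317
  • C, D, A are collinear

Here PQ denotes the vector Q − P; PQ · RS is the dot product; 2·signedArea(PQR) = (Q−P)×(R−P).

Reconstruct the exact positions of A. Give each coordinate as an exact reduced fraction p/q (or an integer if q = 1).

A = (-242/317, -1277/317)

1. A_x = -242/317  [C, D, A are collinear ∩ BA ⟂ CD]
2. A_y = -1277/317  [C, D, A are collinear ∩ BA ⟂ CD]
   → A = (-242/317, -1277/317)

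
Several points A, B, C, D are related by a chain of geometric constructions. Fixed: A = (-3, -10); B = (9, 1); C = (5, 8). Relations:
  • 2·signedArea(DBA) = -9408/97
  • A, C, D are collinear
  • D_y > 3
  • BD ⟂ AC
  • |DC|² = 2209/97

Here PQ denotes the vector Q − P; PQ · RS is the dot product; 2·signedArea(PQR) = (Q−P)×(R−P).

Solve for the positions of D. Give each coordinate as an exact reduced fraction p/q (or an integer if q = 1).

D = (297/97, 353/97)

1. D_x = 297/97  [A, C, D are collinear ∩ BD ⟂ AC]
2. D_y = 353/97  [A, C, D are collinear ∩ BD ⟂ AC]
   → D = (297/97, 353/97)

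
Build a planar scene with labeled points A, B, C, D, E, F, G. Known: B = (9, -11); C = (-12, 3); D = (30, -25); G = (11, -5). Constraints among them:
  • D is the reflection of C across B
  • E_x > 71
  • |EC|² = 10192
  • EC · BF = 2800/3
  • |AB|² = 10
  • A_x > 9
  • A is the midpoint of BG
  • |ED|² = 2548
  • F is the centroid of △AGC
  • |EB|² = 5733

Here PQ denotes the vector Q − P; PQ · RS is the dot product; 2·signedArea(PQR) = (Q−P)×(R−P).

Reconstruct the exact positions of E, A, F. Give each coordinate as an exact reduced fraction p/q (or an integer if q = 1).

1. A_x = 10  [A is the midpoint of BG]
2. A_y = -8  [A is the midpoint of BG]
   → A = (10, -8)
3. F_x = 3  [F is the centroid of △AGC]
4. F_y = -10/3  [F is the centroid of △AGC]
   → F = (3, -10/3)
5. E_x = 72  [line 6·x + -23/3·y + -2515/3 = 0 ∩ |EB|² = 5733]
6. E_y = -53  [line 6·x + -23/3·y + -2515/3 = 0 ∩ |EB|² = 5733]
   → E = (72, -53)

A = (10, -8)
E = (72, -53)
F = (3, -10/3)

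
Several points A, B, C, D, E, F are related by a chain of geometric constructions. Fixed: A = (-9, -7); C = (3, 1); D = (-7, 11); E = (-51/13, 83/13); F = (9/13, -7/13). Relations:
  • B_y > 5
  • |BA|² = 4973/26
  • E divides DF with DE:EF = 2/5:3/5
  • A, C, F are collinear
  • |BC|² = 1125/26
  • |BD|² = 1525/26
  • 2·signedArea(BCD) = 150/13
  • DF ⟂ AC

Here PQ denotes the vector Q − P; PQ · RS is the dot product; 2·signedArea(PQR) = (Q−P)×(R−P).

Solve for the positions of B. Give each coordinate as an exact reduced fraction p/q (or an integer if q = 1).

1. B_x = -57/26  [line -10·x + -10·y + 370/13 = 0 ∩ |BC|² = 1125/26]
2. B_y = 131/26  [line -10·x + -10·y + 370/13 = 0 ∩ |BC|² = 1125/26]
   → B = (-57/26, 131/26)

B = (-57/26, 131/26)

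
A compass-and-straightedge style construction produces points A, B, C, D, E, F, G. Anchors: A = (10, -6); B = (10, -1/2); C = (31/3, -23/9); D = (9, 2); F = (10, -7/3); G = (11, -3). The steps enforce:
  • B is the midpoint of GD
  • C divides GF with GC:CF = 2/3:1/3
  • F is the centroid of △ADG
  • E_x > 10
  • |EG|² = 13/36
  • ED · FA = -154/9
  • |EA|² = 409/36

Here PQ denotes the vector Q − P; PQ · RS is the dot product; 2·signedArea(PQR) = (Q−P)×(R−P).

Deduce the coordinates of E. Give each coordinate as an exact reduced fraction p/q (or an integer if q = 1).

E = (21/2, -8/3)

1. E_y = -8/3  [ED · FA = -154/9]
2. E_x = 21/2  [|EA|² = 409/36]
   → E = (21/2, -8/3)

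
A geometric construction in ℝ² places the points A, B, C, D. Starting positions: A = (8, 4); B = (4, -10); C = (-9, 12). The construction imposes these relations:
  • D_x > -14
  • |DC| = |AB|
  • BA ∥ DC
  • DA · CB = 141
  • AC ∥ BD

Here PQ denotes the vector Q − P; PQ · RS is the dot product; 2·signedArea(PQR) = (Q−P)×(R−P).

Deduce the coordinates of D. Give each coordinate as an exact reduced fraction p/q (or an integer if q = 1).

1. D_x = -13  [BA ∥ DC ∩ AC ∥ BD]
2. D_y = -2  [BA ∥ DC ∩ AC ∥ BD]
   → D = (-13, -2)

D = (-13, -2)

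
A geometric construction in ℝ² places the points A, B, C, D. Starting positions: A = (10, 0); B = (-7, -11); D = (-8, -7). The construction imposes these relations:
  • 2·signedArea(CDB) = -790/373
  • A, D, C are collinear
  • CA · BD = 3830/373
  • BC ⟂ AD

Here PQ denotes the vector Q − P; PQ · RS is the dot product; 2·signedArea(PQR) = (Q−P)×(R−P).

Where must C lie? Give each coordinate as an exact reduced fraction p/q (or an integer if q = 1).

C = (-3164/373, -2681/373)

1. C_x = -3164/373  [A, D, C are collinear ∩ BC ⟂ AD]
2. C_y = -2681/373  [A, D, C are collinear ∩ BC ⟂ AD]
   → C = (-3164/373, -2681/373)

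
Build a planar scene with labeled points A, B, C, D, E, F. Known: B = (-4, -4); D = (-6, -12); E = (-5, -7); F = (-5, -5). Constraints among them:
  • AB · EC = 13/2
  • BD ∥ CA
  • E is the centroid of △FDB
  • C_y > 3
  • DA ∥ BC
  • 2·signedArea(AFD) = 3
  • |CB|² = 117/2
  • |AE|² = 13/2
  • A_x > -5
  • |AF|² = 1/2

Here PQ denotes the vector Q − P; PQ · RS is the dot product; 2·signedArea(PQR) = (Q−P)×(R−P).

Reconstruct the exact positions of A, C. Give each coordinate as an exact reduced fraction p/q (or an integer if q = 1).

A = (-9/2, -9/2)
C = (-5/2, 7/2)

1. A_x = -9/2  [line 7·x + -1·y + 27 = 0 ∩ |AE|² = 13/2]
2. A_y = -9/2  [line 7·x + -1·y + 27 = 0 ∩ |AE|² = 13/2]
   → A = (-9/2, -9/2)
3. C_x = -5/2  [AB · EC = 13/2 ∩ BD ∥ CA]
4. C_y = 7/2  [AB · EC = 13/2 ∩ BD ∥ CA]
   → C = (-5/2, 7/2)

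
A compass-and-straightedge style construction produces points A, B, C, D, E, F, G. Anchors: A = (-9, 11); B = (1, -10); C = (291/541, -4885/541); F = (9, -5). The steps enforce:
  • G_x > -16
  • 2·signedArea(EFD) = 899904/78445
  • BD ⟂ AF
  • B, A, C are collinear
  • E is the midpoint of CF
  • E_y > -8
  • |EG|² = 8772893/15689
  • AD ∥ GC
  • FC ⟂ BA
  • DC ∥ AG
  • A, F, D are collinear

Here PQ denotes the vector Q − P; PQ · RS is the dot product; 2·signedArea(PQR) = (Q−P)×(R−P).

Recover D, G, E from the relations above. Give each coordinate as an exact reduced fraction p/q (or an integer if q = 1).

1. D_x = 1017/145  [A, F, D are collinear ∩ BD ⟂ AF]
2. D_y = -469/145  [A, F, D are collinear ∩ BD ⟂ AF]
   → D = (1017/145, -469/145)
3. G_x = -1214007/78445  [AD ∥ GC ∩ DC ∥ AG]
4. G_y = 408299/78445  [AD ∥ GC ∩ DC ∥ AG]
   → G = (-1214007/78445, 408299/78445)
5. E_x = 2580/541  [E is the midpoint of CF]
6. E_y = -3795/541  [E is the midpoint of CF]
   → E = (2580/541, -3795/541)

D = (1017/145, -469/145)
E = (2580/541, -3795/541)
G = (-1214007/78445, 408299/78445)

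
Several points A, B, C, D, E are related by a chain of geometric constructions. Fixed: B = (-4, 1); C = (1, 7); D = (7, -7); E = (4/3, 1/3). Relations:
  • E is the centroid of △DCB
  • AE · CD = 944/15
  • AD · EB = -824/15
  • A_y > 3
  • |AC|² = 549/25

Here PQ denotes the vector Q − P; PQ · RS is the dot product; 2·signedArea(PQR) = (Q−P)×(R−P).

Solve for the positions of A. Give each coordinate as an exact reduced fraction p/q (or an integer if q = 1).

1. A_x = -2  [AD · EB = -824/15 ∩ AE · CD = 944/15]
2. A_y = 17/5  [AD · EB = -824/15 ∩ AE · CD = 944/15]
   → A = (-2, 17/5)

A = (-2, 17/5)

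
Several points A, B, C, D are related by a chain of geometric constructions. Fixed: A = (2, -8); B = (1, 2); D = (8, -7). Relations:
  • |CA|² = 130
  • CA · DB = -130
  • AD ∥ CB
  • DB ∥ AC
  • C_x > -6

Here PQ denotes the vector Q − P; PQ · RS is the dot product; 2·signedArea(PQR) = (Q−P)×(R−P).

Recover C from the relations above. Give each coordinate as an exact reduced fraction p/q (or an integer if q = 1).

1. C_x = -5  [AD ∥ CB ∩ DB ∥ AC]
2. C_y = 1  [AD ∥ CB ∩ DB ∥ AC]
   → C = (-5, 1)

C = (-5, 1)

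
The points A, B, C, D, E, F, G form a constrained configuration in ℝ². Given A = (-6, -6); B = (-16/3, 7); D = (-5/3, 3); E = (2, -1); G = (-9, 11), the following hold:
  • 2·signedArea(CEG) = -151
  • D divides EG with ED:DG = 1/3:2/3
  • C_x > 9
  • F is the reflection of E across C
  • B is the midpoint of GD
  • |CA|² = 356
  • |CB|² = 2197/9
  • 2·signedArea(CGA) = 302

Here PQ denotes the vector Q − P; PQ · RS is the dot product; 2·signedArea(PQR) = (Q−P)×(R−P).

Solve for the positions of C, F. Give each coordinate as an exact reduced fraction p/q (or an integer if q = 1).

1. C_x = 10  [2·signedArea(CGA) = 302 ∩ 2·signedArea(CEG) = -151]
2. C_y = 4  [2·signedArea(CGA) = 302 ∩ 2·signedArea(CEG) = -151]
   → C = (10, 4)
3. F_x = 18  [F is the reflection of E across C]
4. F_y = 9  [F is the reflection of E across C]
   → F = (18, 9)

C = (10, 4)
F = (18, 9)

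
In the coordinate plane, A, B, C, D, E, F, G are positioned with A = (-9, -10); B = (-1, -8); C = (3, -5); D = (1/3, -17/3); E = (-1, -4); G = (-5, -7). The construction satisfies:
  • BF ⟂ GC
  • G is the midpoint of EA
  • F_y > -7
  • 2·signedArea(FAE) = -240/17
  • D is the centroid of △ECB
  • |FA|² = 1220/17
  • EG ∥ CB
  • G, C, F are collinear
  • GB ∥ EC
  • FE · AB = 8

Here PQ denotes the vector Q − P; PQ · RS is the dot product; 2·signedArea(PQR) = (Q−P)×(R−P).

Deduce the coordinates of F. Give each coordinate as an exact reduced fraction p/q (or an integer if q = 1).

1. F_x = -25/17  [G, C, F are collinear ∩ BF ⟂ GC]
2. F_y = -104/17  [G, C, F are collinear ∩ BF ⟂ GC]
   → F = (-25/17, -104/17)

F = (-25/17, -104/17)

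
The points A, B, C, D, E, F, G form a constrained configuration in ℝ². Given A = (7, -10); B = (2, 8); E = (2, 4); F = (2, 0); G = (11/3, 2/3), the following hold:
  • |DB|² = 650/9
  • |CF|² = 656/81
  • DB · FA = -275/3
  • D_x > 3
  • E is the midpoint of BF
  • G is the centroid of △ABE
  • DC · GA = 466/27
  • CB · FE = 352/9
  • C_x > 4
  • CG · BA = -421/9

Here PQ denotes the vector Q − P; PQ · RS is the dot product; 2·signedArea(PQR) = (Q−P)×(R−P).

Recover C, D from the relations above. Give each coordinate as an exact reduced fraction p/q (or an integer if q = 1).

1. C_x = 38/9  [CG · BA = -421/9 ∩ CB · FE = 352/9]
2. C_y = -16/9  [CG · BA = -421/9 ∩ CB · FE = 352/9]
   → C = (38/9, -16/9)
3. D_x = 11/3  [DC · GA = 466/27 ∩ DB · FA = -275/3]
4. D_y = -1/3  [DC · GA = 466/27 ∩ DB · FA = -275/3]
   → D = (11/3, -1/3)

C = (38/9, -16/9)
D = (11/3, -1/3)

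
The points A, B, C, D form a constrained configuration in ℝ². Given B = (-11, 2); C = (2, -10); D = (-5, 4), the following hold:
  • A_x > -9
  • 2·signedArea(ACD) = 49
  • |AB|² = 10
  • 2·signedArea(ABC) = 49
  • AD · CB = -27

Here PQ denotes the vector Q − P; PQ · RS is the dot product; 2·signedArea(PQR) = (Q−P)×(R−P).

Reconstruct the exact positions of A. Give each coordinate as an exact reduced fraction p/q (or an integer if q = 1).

1. A_x = -8  [2·signedArea(ABC) = 49 ∩ AD · CB = -27]
2. A_y = 3  [2·signedArea(ABC) = 49 ∩ AD · CB = -27]
   → A = (-8, 3)

A = (-8, 3)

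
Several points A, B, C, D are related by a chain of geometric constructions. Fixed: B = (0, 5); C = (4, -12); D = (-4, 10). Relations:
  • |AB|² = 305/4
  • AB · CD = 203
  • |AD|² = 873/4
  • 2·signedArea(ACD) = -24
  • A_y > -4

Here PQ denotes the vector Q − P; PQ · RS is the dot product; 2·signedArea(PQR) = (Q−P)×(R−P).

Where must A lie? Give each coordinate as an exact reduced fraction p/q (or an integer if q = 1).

A = (2, -7/2)

1. A_x = 2  [2·signedArea(ACD) = -24 ∩ AB · CD = 203]
2. A_y = -7/2  [2·signedArea(ACD) = -24 ∩ AB · CD = 203]
   → A = (2, -7/2)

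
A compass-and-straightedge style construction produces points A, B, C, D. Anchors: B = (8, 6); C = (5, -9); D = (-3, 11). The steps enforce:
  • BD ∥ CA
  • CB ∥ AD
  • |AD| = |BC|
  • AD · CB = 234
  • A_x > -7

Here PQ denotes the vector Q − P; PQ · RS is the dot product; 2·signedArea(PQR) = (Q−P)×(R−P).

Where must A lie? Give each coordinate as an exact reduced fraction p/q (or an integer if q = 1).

1. A_x = -6  [CB ∥ AD ∩ BD ∥ CA]
2. A_y = -4  [CB ∥ AD ∩ BD ∥ CA]
   → A = (-6, -4)

A = (-6, -4)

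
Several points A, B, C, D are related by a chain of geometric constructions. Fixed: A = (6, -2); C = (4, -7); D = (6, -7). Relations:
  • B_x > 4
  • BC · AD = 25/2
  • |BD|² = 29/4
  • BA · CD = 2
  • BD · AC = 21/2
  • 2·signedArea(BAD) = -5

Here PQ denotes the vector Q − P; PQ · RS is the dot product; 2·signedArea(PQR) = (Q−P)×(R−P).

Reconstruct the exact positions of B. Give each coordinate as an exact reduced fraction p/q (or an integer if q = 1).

1. B_x = 5  [BD · AC = 21/2 ∩ BA · CD = 2]
2. B_y = -9/2  [BD · AC = 21/2 ∩ BA · CD = 2]
   → B = (5, -9/2)

B = (5, -9/2)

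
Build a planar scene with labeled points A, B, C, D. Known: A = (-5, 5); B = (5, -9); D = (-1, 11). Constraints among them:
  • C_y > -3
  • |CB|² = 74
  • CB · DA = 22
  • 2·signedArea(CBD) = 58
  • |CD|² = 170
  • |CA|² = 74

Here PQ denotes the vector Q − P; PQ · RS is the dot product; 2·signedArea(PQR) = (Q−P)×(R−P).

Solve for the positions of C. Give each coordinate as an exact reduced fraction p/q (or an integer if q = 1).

C = (0, -2)

1. C_x = 0  [2·signedArea(CBD) = 58 ∩ CB · DA = 22]
2. C_y = -2  [2·signedArea(CBD) = 58 ∩ CB · DA = 22]
   → C = (0, -2)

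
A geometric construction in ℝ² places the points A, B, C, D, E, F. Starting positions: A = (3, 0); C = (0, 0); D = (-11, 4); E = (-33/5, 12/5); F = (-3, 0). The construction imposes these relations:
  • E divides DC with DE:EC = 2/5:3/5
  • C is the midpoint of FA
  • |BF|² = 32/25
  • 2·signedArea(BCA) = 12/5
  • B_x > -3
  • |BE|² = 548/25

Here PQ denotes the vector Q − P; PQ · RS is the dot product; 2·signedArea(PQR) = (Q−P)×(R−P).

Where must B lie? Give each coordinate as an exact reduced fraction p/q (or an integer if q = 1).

B = (-11/5, 4/5)

1. B_y = 4/5  [2·signedArea(BCA) = 12/5]
2. B_x = -11/5  [|BF|² = 32/25]
   → B = (-11/5, 4/5)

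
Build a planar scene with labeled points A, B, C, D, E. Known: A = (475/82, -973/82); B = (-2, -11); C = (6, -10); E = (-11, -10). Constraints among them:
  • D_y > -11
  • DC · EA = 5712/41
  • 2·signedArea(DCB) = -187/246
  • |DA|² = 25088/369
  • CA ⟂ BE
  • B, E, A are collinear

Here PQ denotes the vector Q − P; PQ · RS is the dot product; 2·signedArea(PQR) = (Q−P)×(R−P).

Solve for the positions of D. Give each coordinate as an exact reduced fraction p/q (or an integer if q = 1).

D = (-197/82, -2695/246)

1. D_x = -197/82  [2·signedArea(DCB) = -187/246 ∩ DC · EA = 5712/41]
2. D_y = -2695/246  [2·signedArea(DCB) = -187/246 ∩ DC · EA = 5712/41]
   → D = (-197/82, -2695/246)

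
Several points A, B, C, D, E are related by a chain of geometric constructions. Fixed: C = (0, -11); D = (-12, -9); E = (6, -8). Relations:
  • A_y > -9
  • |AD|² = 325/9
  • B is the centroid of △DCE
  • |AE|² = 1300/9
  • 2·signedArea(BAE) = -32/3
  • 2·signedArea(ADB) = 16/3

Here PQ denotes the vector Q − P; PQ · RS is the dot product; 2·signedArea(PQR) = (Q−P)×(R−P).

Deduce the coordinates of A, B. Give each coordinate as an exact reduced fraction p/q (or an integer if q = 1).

A = (-6, -26/3)
B = (-2, -28/3)

1. B_x = -2  [B is the centroid of △DCE]
2. B_y = -28/3  [B is the centroid of △DCE]
   → B = (-2, -28/3)
3. A_x = -6  [2·signedArea(ADB) = 16/3 ∩ 2·signedArea(BAE) = -32/3]
4. A_y = -26/3  [2·signedArea(ADB) = 16/3 ∩ 2·signedArea(BAE) = -32/3]
   → A = (-6, -26/3)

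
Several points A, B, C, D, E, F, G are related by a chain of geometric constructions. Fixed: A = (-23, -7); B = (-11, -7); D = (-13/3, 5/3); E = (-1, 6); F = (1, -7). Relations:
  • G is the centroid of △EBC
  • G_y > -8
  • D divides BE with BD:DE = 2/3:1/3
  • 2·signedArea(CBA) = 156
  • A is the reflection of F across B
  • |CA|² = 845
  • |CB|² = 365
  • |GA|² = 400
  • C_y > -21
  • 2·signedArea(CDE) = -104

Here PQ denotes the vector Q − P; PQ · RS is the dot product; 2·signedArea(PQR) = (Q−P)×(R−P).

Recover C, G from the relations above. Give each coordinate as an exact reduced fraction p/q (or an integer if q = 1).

1. C_x = 3  [2·signedArea(CBA) = 156 ∩ 2·signedArea(CDE) = -104]
2. C_y = -20  [2·signedArea(CBA) = 156 ∩ 2·signedArea(CDE) = -104]
   → C = (3, -20)
3. G_x = -3  [G is the centroid of △EBC]
4. G_y = -7  [G is the centroid of △EBC]
   → G = (-3, -7)

C = (3, -20)
G = (-3, -7)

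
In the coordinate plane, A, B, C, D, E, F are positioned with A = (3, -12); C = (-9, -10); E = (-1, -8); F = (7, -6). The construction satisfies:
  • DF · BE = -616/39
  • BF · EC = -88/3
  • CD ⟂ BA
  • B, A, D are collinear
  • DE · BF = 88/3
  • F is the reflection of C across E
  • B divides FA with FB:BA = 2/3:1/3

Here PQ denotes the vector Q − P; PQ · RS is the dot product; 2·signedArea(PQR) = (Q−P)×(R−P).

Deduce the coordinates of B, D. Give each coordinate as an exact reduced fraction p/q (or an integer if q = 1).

1. B_x = 13/3  [B divides FA with FB:BA = 2/3:1/3]
2. B_y = -10  [B divides FA with FB:BA = 2/3:1/3]
   → B = (13/3, -10)
3. D_x = 3/13  [B, A, D are collinear ∩ CD ⟂ BA]
4. D_y = -210/13  [B, A, D are collinear ∩ CD ⟂ BA]
   → D = (3/13, -210/13)

B = (13/3, -10)
D = (3/13, -210/13)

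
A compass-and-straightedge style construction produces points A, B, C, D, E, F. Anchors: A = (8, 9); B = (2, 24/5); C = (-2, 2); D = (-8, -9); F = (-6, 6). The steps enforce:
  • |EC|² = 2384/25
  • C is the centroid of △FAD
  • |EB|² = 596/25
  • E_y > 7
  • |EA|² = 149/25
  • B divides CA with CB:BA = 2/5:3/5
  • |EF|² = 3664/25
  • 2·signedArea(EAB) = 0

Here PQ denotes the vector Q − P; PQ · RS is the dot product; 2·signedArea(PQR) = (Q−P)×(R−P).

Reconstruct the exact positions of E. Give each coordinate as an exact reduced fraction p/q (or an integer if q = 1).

1. E_x = 6  [line 21/5·x + -6·y + 102/5 = 0 ∩ |EF|² = 3664/25]
2. E_y = 38/5  [line 21/5·x + -6·y + 102/5 = 0 ∩ |EF|² = 3664/25]
   → E = (6, 38/5)

E = (6, 38/5)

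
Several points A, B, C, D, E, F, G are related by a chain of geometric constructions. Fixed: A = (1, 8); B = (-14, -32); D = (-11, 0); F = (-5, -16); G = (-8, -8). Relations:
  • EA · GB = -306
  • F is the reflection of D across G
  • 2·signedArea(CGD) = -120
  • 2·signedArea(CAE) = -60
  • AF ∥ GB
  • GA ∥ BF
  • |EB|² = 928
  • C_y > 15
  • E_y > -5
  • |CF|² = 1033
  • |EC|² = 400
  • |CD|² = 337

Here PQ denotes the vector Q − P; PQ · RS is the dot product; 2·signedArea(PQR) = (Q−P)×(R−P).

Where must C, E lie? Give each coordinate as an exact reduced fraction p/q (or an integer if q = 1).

C = (-2, 16)
E = (-2, -4)

1. C_x = -2  [line -8·x + -3·y + 32 = 0 ∩ |CF|² = 1033]
2. C_y = 16  [line -8·x + -3·y + 32 = 0 ∩ |CF|² = 1033]
   → C = (-2, 16)
3. E_x = -2  [2·signedArea(CAE) = -60 ∩ EA · GB = -306]
4. E_y = -4  [2·signedArea(CAE) = -60 ∩ EA · GB = -306]
   → E = (-2, -4)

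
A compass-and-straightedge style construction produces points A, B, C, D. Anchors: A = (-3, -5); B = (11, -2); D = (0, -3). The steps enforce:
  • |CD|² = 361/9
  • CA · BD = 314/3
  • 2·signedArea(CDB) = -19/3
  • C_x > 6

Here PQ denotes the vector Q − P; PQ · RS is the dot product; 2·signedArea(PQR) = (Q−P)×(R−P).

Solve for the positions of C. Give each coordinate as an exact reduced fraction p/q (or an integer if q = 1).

C = (19/3, -3)

1. C_x = 19/3  [CA · BD = 314/3 ∩ 2·signedArea(CDB) = -19/3]
2. C_y = -3  [CA · BD = 314/3 ∩ 2·signedArea(CDB) = -19/3]
   → C = (19/3, -3)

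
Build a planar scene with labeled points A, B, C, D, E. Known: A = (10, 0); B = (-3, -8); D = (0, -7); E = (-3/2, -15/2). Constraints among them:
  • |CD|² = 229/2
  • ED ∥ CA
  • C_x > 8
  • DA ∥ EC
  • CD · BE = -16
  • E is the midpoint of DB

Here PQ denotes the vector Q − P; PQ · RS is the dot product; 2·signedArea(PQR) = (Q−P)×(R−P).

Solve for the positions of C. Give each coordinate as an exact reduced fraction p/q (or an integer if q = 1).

1. C_x = 17/2  [ED ∥ CA ∩ DA ∥ EC]
2. C_y = -1/2  [ED ∥ CA ∩ DA ∥ EC]
   → C = (17/2, -1/2)

C = (17/2, -1/2)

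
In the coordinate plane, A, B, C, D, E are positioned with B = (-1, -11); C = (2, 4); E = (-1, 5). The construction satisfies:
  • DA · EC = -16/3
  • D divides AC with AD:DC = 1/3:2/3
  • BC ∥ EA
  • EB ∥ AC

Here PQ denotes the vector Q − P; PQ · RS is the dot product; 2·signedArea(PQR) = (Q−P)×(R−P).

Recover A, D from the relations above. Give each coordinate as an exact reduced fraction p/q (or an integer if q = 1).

A = (2, 20)
D = (2, 44/3)

1. A_x = 2  [EB ∥ AC ∩ BC ∥ EA]
2. A_y = 20  [EB ∥ AC ∩ BC ∥ EA]
   → A = (2, 20)
3. D_x = 2  [D divides AC with AD:DC = 1/3:2/3]
4. D_y = 44/3  [D divides AC with AD:DC = 1/3:2/3]
   → D = (2, 44/3)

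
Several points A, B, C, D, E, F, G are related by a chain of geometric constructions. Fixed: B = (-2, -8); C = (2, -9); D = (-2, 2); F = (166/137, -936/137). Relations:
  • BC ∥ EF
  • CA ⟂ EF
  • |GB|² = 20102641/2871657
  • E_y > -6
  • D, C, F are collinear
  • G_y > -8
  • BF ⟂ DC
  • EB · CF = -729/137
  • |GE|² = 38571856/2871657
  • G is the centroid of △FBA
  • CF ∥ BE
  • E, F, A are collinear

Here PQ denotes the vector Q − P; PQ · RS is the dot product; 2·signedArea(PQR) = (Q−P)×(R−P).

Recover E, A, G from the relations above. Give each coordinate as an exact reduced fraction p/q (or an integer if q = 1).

1. E_x = -382/137  [BC ∥ EF ∩ CF ∥ BE]
2. E_y = -799/137  [BC ∥ EF ∩ CF ∥ BE]
   → E = (-382/137, -799/137)
3. A_x = 5738/2329  [E, F, A are collinear ∩ CA ⟂ EF]
4. A_y = -16641/2329  [E, F, A are collinear ∩ CA ⟂ EF]
   → A = (5738/2329, -16641/2329)
5. G_x = 3902/6987  [G is the centroid of △FBA]
6. G_y = -51185/6987  [G is the centroid of △FBA]
   → G = (3902/6987, -51185/6987)

A = (5738/2329, -16641/2329)
E = (-382/137, -799/137)
G = (3902/6987, -51185/6987)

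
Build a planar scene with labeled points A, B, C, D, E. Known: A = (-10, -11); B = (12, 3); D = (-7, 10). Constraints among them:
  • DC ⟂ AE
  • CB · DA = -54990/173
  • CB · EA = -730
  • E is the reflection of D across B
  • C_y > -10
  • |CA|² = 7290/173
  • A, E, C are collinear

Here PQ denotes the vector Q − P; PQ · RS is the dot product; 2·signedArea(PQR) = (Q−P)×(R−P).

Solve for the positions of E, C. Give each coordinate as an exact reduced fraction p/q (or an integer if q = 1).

1. E_x = 31  [E is the reflection of D across B]
2. E_y = -4  [E is the reflection of D across B]
   → E = (31, -4)
3. C_x = -623/173  [A, E, C are collinear ∩ DC ⟂ AE]
4. C_y = -1714/173  [A, E, C are collinear ∩ DC ⟂ AE]
   → C = (-623/173, -1714/173)

C = (-623/173, -1714/173)
E = (31, -4)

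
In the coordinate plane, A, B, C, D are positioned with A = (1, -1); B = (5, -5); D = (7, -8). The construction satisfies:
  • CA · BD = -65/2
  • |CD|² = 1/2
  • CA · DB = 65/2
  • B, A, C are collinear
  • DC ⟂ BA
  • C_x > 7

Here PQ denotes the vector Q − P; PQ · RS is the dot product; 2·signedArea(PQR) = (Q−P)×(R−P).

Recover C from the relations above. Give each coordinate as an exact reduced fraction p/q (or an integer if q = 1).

C = (15/2, -15/2)

1. C_x = 15/2  [B, A, C are collinear ∩ DC ⟂ BA]
2. C_y = -15/2  [B, A, C are collinear ∩ DC ⟂ BA]
   → C = (15/2, -15/2)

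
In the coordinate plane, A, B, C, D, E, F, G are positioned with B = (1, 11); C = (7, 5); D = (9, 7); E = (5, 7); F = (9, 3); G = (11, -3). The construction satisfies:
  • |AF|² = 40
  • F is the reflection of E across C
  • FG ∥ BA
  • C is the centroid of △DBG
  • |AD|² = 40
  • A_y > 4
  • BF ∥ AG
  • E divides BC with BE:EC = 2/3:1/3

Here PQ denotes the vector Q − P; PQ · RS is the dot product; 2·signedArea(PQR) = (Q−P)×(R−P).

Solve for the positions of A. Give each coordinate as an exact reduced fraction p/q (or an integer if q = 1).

1. A_x = 3  [BF ∥ AG ∩ FG ∥ BA]
2. A_y = 5  [BF ∥ AG ∩ FG ∥ BA]
   → A = (3, 5)

A = (3, 5)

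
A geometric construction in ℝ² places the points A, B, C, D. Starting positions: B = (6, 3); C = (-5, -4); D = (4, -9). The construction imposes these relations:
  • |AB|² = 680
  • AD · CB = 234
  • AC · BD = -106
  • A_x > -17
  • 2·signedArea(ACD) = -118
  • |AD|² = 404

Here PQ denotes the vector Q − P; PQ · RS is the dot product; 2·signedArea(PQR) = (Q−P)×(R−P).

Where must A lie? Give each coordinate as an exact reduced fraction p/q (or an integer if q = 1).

A = (-16, -11)

1. A_x = -16  [AD · CB = 234 ∩ 2·signedArea(ACD) = -118]
2. A_y = -11  [AD · CB = 234 ∩ 2·signedArea(ACD) = -118]
   → A = (-16, -11)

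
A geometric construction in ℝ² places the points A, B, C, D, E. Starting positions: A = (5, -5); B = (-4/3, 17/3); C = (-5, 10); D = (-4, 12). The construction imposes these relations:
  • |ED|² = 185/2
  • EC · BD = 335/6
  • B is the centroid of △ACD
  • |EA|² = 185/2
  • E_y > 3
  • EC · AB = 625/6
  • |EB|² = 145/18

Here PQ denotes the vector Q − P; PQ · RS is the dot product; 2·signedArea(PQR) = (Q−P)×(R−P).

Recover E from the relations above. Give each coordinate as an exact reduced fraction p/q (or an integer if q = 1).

1. E_x = 1/2  [EC · AB = 625/6 ∩ EC · BD = 335/6]
2. E_y = 7/2  [EC · AB = 625/6 ∩ EC · BD = 335/6]
   → E = (1/2, 7/2)

E = (1/2, 7/2)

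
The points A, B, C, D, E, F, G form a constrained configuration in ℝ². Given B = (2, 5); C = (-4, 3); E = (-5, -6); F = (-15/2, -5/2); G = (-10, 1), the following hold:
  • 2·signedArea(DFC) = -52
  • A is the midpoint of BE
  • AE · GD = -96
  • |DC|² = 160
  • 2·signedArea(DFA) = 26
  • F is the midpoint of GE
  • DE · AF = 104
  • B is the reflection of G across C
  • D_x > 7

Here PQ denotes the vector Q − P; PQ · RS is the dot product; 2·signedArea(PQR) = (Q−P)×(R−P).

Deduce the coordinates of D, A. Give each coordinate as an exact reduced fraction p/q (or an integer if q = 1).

A = (-3/2, -1/2)
D = (8, 7)

1. D_x = 8  [line -11/2·x + 7/2·y + 39/2 = 0 ∩ |DC|² = 160]
2. D_y = 7  [line -11/2·x + 7/2·y + 39/2 = 0 ∩ |DC|² = 160]
   → D = (8, 7)
3. A_x = -3/2  [2·signedArea(DFA) = 26 ∩ A is the midpoint of BE]
4. A_y = -1/2  [2·signedArea(DFA) = 26 ∩ A is the midpoint of BE]
   → A = (-3/2, -1/2)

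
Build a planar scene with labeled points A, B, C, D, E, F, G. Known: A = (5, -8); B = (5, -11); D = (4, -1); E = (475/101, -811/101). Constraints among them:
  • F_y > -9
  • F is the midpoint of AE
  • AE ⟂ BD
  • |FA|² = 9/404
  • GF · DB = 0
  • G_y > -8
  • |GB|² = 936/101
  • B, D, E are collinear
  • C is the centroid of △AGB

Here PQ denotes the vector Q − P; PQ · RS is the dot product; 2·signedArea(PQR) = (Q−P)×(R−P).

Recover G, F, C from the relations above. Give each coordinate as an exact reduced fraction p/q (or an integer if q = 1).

1. F_x = 490/101  [F is the midpoint of AE]
2. F_y = -1619/202  [F is the midpoint of AE]
   → F = (490/101, -1619/202)
3. G_x = 535/101  [line -1·x + 10·y + 85 = 0 ∩ |GB|² = 936/101]
4. G_y = -805/101  [line -1·x + 10·y + 85 = 0 ∩ |GB|² = 936/101]
   → G = (535/101, -805/101)
5. C_x = 515/101  [C is the centroid of △AGB]
6. C_y = -908/101  [C is the centroid of △AGB]
   → C = (515/101, -908/101)

C = (515/101, -908/101)
F = (490/101, -1619/202)
G = (535/101, -805/101)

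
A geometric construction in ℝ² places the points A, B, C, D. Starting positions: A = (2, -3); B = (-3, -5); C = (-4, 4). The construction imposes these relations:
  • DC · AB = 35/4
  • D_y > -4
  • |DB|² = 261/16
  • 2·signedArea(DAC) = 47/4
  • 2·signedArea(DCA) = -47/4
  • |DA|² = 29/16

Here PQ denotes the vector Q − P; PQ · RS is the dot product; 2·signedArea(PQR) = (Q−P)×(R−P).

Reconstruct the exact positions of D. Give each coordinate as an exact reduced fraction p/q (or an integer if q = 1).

1. D_x = 3/4  [2·signedArea(DAC) = 47/4 ∩ DC · AB = 35/4]
2. D_y = -7/2  [2·signedArea(DAC) = 47/4 ∩ DC · AB = 35/4]
   → D = (3/4, -7/2)

D = (3/4, -7/2)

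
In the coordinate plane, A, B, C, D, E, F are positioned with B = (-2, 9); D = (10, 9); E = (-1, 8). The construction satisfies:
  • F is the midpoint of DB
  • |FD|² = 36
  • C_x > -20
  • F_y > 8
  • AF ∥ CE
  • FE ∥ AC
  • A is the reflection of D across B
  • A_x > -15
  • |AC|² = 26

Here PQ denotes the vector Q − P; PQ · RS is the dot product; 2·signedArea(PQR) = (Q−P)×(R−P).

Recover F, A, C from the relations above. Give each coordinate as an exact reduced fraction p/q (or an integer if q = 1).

1. F_x = 4  [F is the midpoint of DB]
2. F_y = 9  [F is the midpoint of DB]
   → F = (4, 9)
3. A_x = -14  [A is the reflection of D across B]
4. A_y = 9  [A is the reflection of D across B]
   → A = (-14, 9)
5. C_x = -19  [AF ∥ CE ∩ FE ∥ AC]
6. C_y = 8  [AF ∥ CE ∩ FE ∥ AC]
   → C = (-19, 8)

A = (-14, 9)
C = (-19, 8)
F = (4, 9)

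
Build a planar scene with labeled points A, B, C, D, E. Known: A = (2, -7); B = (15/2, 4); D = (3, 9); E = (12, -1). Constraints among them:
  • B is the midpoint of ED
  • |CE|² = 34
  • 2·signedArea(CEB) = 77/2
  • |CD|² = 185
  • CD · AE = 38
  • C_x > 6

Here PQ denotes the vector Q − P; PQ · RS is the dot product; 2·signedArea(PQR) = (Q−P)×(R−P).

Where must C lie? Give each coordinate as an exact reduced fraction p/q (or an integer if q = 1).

1. C_x = 7  [2·signedArea(CEB) = 77/2 ∩ CD · AE = 38]
2. C_y = -4  [2·signedArea(CEB) = 77/2 ∩ CD · AE = 38]
   → C = (7, -4)

C = (7, -4)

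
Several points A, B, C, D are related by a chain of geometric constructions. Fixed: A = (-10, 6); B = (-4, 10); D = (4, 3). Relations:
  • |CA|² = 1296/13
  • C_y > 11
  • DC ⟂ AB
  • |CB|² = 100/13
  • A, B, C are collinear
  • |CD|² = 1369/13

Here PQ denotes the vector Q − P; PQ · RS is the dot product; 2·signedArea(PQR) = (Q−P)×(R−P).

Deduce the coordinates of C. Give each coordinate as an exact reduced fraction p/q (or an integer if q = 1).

1. C_x = -22/13  [A, B, C are collinear ∩ DC ⟂ AB]
2. C_y = 150/13  [A, B, C are collinear ∩ DC ⟂ AB]
   → C = (-22/13, 150/13)

C = (-22/13, 150/13)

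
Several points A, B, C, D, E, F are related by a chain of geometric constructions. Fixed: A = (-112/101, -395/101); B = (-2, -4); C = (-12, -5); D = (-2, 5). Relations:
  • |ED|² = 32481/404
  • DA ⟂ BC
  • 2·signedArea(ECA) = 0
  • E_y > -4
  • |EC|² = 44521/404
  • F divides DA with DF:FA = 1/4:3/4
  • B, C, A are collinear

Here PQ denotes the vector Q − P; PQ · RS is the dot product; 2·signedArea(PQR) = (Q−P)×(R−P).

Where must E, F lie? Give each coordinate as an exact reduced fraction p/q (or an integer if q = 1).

1. E_x = -157/101  [line -110/101·x + 1100/101·y + 4180/101 = 0 ∩ |EC|² = 44521/404]
2. E_y = -799/202  [line -110/101·x + 1100/101·y + 4180/101 = 0 ∩ |EC|² = 44521/404]
   → E = (-157/101, -799/202)
3. F_x = -359/202  [F divides DA with DF:FA = 1/4:3/4]
4. F_y = 280/101  [F divides DA with DF:FA = 1/4:3/4]
   → F = (-359/202, 280/101)

E = (-157/101, -799/202)
F = (-359/202, 280/101)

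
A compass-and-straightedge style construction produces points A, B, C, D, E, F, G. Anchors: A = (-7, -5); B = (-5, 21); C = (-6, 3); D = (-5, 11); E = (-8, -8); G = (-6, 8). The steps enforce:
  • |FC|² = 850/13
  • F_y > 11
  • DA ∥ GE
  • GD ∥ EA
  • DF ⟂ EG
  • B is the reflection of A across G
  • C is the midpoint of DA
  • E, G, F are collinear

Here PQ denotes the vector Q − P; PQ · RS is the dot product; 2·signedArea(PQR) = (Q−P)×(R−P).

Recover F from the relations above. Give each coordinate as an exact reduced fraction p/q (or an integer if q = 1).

1. F_x = -73/13  [E, G, F are collinear ∩ DF ⟂ EG]
2. F_y = 144/13  [E, G, F are collinear ∩ DF ⟂ EG]
   → F = (-73/13, 144/13)

F = (-73/13, 144/13)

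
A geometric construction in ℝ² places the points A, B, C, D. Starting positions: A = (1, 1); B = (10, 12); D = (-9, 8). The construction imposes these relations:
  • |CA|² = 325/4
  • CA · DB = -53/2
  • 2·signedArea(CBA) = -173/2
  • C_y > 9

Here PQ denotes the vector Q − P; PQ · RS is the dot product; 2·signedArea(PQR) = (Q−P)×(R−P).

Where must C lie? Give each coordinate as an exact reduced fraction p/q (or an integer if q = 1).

1. C_x = 1/2  [2·signedArea(CBA) = -173/2 ∩ CA · DB = -53/2]
2. C_y = 10  [2·signedArea(CBA) = -173/2 ∩ CA · DB = -53/2]
   → C = (1/2, 10)

C = (1/2, 10)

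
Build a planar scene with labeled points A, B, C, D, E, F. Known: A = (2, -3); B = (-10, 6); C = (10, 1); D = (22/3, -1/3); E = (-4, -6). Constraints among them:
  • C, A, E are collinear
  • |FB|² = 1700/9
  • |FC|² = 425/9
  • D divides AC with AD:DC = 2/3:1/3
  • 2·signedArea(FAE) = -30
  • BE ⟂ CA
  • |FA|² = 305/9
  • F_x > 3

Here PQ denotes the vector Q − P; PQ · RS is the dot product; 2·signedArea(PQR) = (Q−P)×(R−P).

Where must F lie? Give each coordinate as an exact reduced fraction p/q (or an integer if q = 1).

F = (10/3, 8/3)

1. F_x = 10/3  [line 3·x + -6·y + 6 = 0 ∩ |FB|² = 1700/9]
2. F_y = 8/3  [line 3·x + -6·y + 6 = 0 ∩ |FB|² = 1700/9]
   → F = (10/3, 8/3)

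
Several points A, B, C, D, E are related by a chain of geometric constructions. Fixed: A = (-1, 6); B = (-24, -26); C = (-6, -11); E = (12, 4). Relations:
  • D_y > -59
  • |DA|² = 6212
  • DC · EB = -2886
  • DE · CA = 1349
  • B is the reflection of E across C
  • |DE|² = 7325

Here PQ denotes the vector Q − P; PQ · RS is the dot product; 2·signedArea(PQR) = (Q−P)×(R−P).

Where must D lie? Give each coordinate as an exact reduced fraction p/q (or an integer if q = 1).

D = (-47, -58)

1. D_x = -47  [DE · CA = 1349 ∩ DC · EB = -2886]
2. D_y = -58  [DE · CA = 1349 ∩ DC · EB = -2886]
   → D = (-47, -58)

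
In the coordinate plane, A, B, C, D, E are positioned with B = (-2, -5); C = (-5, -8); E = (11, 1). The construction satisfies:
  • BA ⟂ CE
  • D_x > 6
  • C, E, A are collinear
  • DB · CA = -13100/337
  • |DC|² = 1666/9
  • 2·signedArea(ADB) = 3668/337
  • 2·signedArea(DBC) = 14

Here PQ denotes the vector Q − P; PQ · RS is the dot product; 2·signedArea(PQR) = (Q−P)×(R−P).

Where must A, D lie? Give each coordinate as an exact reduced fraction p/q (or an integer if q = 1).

A = (-485/337, -2021/337)
D = (20/3, -1)

1. A_x = -485/337  [C, E, A are collinear ∩ BA ⟂ CE]
2. A_y = -2021/337  [C, E, A are collinear ∩ BA ⟂ CE]
   → A = (-485/337, -2021/337)
3. D_x = 20/3  [DB · CA = -13100/337 ∩ 2·signedArea(DBC) = 14]
4. D_y = -1  [DB · CA = -13100/337 ∩ 2·signedArea(DBC) = 14]
   → D = (20/3, -1)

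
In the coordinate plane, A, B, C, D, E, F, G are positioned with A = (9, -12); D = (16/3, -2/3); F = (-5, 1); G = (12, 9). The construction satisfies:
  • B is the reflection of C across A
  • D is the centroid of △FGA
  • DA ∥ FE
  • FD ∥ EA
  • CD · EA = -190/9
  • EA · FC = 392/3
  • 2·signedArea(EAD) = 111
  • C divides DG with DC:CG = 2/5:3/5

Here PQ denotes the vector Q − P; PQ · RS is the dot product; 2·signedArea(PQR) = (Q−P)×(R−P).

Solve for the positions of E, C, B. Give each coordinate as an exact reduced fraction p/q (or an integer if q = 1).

1. E_x = -4/3  [FD ∥ EA ∩ DA ∥ FE]
2. E_y = -31/3  [FD ∥ EA ∩ DA ∥ FE]
   → E = (-4/3, -31/3)
3. C_x = 8  [C divides DG with DC:CG = 2/5:3/5]
4. C_y = 16/5  [C divides DG with DC:CG = 2/5:3/5]
   → C = (8, 16/5)
5. B_x = 10  [B is the reflection of C across A]
6. B_y = -136/5  [B is the reflection of C across A]
   → B = (10, -136/5)

B = (10, -136/5)
C = (8, 16/5)
E = (-4/3, -31/3)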